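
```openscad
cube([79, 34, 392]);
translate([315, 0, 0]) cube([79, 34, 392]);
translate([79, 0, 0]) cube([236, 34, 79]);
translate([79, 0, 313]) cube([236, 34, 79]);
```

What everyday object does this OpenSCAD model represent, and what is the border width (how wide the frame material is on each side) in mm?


A picture frame. The border width is 79 mm.

Four thin pieces enclosing a rectangular opening — a picture frame. The two full-height stiles are 392 mm tall; the top rail sits at z = 313 and is 79 mm tall, so the border above the opening is 392 − 313 = 79 mm, matching the stile x-width.


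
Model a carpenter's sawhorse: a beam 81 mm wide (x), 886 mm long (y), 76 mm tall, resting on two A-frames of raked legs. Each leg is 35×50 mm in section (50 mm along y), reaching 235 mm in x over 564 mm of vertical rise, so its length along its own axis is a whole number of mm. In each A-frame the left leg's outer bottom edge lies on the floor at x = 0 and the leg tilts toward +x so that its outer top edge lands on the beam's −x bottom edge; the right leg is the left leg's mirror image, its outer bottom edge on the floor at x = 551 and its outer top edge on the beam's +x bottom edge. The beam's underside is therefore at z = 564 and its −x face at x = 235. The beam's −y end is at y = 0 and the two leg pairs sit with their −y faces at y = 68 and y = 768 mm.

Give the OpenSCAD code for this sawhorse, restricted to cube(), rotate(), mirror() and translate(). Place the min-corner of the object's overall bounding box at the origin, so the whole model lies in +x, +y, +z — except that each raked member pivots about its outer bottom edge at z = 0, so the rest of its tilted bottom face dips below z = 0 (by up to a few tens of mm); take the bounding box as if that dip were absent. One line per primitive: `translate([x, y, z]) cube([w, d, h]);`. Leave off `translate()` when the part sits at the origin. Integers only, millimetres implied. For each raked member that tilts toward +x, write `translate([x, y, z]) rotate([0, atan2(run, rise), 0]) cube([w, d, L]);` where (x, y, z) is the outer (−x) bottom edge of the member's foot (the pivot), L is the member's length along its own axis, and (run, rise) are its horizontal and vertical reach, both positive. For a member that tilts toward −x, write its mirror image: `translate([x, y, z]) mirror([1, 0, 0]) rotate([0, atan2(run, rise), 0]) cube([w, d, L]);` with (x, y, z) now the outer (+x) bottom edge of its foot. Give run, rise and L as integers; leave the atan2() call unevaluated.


translate([235, 0, 564]) cube([81, 886, 76]);
translate([0, 68, 0]) rotate([0, atan2(235, 564), 0]) cube([35, 50, 611]);
translate([551, 68, 0]) mirror([1, 0, 0]) rotate([0, atan2(235, 564), 0]) cube([35, 50, 611]);
translate([0, 768, 0]) rotate([0, atan2(235, 564), 0]) cube([35, 50, 611]);
translate([551, 768, 0]) mirror([1, 0, 0]) rotate([0, atan2(235, 564), 0]) cube([35, 50, 611]);


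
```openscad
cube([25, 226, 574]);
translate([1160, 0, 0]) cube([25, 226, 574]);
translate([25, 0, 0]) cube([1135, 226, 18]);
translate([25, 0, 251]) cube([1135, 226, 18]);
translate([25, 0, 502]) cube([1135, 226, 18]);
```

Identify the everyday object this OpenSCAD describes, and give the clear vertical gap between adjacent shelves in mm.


A bookshelf. The clear shelf gap is 233 mm.

Two tall side panels with 3 horizontal boards between them — a bookshelf. The first two shelf undersides are at z = 0 and z = 251; with shelf thickness 18, the clear gap is 251 − 0 − 18 = 233 mm.


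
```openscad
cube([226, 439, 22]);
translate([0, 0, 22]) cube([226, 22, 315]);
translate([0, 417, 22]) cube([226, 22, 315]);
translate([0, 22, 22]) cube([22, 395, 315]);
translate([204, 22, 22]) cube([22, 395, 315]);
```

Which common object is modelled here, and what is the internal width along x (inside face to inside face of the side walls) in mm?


An open box. The internal width is 182 mm.

A 226×439 base slab with four walls standing on it — an open box. The base is 226 mm wide and the walls are 22 mm thick, so the internal width is 226 − 2 × 22 = 182 mm.


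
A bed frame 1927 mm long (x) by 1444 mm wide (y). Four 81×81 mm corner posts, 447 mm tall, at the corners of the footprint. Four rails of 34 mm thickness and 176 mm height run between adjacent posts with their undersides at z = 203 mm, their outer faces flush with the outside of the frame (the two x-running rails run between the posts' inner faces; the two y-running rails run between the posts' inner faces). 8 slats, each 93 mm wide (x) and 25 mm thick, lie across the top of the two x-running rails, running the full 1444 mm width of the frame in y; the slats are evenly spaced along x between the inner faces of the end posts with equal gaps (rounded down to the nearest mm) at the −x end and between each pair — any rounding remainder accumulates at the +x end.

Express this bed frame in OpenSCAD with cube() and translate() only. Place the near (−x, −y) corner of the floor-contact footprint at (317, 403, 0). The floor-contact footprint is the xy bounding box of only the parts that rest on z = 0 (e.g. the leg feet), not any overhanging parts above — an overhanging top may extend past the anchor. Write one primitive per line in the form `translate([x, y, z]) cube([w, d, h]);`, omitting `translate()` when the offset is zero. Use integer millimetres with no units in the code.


translate([317, 403, 0]) cube([81, 81, 447]);
translate([317, 1766, 0]) cube([81, 81, 447]);
translate([2163, 403, 0]) cube([81, 81, 447]);
translate([2163, 1766, 0]) cube([81, 81, 447]);
translate([398, 403, 203]) cube([1765, 34, 176]);
translate([398, 1813, 203]) cube([1765, 34, 176]);
translate([317, 484, 203]) cube([34, 1282, 176]);
translate([2210, 484, 203]) cube([34, 1282, 176]);
translate([511, 403, 379]) cube([93, 1444, 25]);
translate([717, 403, 379]) cube([93, 1444, 25]);
translate([923, 403, 379]) cube([93, 1444, 25]);
translate([1129, 403, 379]) cube([93, 1444, 25]);
translate([1335, 403, 379]) cube([93, 1444, 25]);
translate([1541, 403, 379]) cube([93, 1444, 25]);
translate([1747, 403, 379]) cube([93, 1444, 25]);
translate([1953, 403, 379]) cube([93, 1444, 25]);


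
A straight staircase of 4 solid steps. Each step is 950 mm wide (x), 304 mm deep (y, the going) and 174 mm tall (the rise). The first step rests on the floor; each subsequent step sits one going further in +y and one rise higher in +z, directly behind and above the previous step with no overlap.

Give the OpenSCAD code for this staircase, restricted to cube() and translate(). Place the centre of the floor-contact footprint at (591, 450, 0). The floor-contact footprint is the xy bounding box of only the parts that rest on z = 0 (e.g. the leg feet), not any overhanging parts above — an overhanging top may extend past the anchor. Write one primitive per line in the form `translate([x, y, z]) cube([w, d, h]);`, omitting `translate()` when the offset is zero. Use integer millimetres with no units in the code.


translate([116, 298, 0]) cube([950, 304, 174]);
translate([116, 602, 174]) cube([950, 304, 174]);
translate([116, 906, 348]) cube([950, 304, 174]);
translate([116, 1210, 522]) cube([950, 304, 174]);


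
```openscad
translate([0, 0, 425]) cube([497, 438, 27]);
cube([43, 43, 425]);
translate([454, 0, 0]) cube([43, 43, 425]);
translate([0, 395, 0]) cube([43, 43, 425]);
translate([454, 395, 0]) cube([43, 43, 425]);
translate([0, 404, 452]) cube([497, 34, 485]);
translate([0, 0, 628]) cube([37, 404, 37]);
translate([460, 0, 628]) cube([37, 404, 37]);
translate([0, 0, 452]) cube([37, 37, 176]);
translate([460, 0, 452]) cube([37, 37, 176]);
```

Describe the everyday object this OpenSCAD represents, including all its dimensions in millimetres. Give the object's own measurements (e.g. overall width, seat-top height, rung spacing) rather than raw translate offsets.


A chair. The seat is a 497×438×27 mm slab with its top at z = 452 mm, on four 43×43 mm corner legs (flush with the seat edges, standing on z = 0). A flat backrest 34 mm thick, 485 mm tall, spans the full seat width and rises from the seat top along its +y edge, rear face flush with the rear of the seat. Two armrests of 37×37 mm section run along each side from the seat's front edge to the front of the backrest, top faces 213 mm above the seat top and outer faces flush with the seat's x-edges; a 37×37 mm post under the front of each armrest stands on the seat at the front corner.


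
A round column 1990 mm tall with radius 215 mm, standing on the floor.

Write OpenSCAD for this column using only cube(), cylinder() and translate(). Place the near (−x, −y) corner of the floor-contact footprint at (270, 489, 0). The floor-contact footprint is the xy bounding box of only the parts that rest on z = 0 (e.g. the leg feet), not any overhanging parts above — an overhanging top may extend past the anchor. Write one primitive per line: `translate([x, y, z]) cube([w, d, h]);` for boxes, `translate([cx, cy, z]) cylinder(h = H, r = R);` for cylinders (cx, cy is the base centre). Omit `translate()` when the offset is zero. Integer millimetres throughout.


translate([485, 704, 0]) cylinder(h = 1990, r = 215);


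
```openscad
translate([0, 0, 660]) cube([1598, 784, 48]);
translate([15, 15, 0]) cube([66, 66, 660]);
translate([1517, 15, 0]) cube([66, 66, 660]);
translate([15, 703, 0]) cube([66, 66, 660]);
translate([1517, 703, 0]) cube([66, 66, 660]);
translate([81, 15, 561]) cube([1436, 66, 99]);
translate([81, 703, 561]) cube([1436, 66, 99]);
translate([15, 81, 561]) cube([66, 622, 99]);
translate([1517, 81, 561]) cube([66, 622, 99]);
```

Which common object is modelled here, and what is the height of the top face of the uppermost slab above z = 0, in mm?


A table. The table height is 708 mm.

A 1598×784×48 slab sits at z = 660 on four 66 mm square posts — a table. The top surface is at 660 + 48 = 708 mm.


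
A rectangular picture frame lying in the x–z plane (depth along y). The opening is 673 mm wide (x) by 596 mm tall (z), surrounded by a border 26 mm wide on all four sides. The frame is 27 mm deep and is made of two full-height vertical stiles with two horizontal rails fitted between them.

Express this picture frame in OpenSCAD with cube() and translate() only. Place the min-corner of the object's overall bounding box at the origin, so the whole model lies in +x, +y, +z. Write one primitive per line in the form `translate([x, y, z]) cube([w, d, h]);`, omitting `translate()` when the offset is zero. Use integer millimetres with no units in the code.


cube([26, 27, 648]);
translate([699, 0, 0]) cube([26, 27, 648]);
translate([26, 0, 0]) cube([673, 27, 26]);
translate([26, 0, 622]) cube([673, 27, 26]);


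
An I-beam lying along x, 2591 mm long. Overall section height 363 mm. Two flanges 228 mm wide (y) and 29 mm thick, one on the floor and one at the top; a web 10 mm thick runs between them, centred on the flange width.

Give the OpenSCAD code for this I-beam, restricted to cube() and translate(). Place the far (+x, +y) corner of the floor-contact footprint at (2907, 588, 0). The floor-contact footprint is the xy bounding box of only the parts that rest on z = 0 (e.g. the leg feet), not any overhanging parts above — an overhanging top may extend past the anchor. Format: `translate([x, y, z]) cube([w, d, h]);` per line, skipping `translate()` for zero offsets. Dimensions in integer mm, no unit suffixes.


translate([316, 360, 0]) cube([2591, 228, 29]);
translate([316, 469, 29]) cube([2591, 10, 305]);
translate([316, 360, 334]) cube([2591, 228, 29]);


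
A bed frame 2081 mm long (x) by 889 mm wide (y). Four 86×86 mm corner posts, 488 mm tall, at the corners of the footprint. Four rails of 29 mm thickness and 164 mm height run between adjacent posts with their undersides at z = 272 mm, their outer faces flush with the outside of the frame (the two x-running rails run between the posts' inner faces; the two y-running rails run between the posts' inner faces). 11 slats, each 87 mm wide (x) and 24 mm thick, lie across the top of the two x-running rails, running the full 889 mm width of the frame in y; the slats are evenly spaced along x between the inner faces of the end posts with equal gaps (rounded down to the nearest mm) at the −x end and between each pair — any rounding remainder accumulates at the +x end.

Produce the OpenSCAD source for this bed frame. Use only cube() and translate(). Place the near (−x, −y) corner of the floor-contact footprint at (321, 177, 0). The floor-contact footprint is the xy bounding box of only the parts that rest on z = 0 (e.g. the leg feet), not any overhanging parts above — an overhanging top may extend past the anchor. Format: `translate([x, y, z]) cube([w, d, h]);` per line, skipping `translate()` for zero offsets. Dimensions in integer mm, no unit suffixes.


translate([321, 177, 0]) cube([86, 86, 488]);
translate([321, 980, 0]) cube([86, 86, 488]);
translate([2316, 177, 0]) cube([86, 86, 488]);
translate([2316, 980, 0]) cube([86, 86, 488]);
translate([407, 177, 272]) cube([1909, 29, 164]);
translate([407, 1037, 272]) cube([1909, 29, 164]);
translate([321, 263, 272]) cube([29, 717, 164]);
translate([2373, 263, 272]) cube([29, 717, 164]);
translate([486, 177, 436]) cube([87, 889, 24]);
translate([652, 177, 436]) cube([87, 889, 24]);
translate([818, 177, 436]) cube([87, 889, 24]);
translate([984, 177, 436]) cube([87, 889, 24]);
translate([1150, 177, 436]) cube([87, 889, 24]);
translate([1316, 177, 436]) cube([87, 889, 24]);
translate([1482, 177, 436]) cube([87, 889, 24]);
translate([1648, 177, 436]) cube([87, 889, 24]);
translate([1814, 177, 436]) cube([87, 889, 24]);
translate([1980, 177, 436]) cube([87, 889, 24]);
translate([2146, 177, 436]) cube([87, 889, 24]);


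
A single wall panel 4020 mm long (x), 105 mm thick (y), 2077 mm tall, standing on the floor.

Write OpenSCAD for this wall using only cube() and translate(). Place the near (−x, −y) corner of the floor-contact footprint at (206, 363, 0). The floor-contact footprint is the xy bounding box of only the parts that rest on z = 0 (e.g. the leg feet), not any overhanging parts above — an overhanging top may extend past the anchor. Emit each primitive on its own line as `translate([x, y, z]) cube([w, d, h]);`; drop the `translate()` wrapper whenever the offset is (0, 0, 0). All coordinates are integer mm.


translate([206, 363, 0]) cube([4020, 105, 2077]);


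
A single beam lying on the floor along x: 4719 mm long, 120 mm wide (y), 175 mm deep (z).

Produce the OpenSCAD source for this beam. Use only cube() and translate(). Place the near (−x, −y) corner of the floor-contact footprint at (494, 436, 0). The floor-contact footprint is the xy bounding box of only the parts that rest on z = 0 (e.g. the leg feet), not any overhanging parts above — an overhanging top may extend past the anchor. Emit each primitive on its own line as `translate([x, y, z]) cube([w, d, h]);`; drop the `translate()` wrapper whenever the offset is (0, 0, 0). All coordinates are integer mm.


translate([494, 436, 0]) cube([4719, 120, 175]);


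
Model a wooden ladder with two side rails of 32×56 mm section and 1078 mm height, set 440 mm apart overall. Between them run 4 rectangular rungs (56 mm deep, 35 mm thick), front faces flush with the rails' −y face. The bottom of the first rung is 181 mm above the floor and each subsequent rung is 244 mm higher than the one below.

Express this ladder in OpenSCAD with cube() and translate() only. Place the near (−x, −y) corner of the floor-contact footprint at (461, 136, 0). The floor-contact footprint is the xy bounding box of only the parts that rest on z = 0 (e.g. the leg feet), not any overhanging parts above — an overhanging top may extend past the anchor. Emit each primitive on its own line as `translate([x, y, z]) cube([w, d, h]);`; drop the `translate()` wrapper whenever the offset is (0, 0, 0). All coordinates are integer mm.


// rung span = 440 - 2*32 = 376
// rung[k] z = 181 + k*244
translate([461, 136, 0]) cube([32, 56, 1078]);
translate([869, 136, 0]) cube([32, 56, 1078]);
translate([493, 136, 181]) cube([376, 56, 35]);
translate([493, 136, 425]) cube([376, 56, 35]);
translate([493, 136, 669]) cube([376, 56, 35]);
translate([493, 136, 913]) cube([376, 56, 35]);


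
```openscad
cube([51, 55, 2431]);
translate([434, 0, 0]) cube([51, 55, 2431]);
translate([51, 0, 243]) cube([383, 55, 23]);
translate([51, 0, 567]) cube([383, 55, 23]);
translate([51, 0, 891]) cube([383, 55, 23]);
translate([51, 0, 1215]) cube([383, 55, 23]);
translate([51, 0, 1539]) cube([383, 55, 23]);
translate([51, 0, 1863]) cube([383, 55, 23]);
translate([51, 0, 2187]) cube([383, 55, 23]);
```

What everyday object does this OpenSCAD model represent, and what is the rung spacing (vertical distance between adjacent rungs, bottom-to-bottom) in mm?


A ladder. The rung spacing is 324 mm.

Two tall 51×55 posts with 7 short bars between them — a ladder. Adjacent rungs sit at z = 243 and z = 567, so the spacing is 567 − 243 = 324 mm.


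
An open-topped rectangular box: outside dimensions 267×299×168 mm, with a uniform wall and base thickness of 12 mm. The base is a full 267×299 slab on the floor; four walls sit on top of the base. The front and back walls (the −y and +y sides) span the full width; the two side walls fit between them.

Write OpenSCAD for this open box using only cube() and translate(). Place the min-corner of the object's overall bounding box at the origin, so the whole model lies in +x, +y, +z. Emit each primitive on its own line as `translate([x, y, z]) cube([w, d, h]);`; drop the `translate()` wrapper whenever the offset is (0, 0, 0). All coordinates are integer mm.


cube([267, 299, 12]);
translate([0, 0, 12]) cube([267, 12, 156]);
translate([0, 287, 12]) cube([267, 12, 156]);
translate([0, 12, 12]) cube([12, 275, 156]);
translate([255, 12, 12]) cube([12, 275, 156]);


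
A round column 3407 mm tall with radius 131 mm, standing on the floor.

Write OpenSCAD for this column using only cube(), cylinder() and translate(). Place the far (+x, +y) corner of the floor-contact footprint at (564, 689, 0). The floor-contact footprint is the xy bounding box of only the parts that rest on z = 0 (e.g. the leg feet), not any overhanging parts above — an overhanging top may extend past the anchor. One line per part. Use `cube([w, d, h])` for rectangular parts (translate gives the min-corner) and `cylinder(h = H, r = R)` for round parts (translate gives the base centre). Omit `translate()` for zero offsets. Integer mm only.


translate([433, 558, 0]) cylinder(h = 3407, r = 131);


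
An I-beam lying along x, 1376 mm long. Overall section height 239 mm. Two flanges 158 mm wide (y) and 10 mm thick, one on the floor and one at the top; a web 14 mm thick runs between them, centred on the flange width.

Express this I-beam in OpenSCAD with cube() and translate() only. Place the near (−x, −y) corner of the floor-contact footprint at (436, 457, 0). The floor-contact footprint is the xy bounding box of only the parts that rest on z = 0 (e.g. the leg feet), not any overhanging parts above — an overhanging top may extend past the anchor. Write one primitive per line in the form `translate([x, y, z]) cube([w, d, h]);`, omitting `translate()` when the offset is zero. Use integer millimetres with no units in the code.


translate([436, 457, 0]) cube([1376, 158, 10]);
translate([436, 529, 10]) cube([1376, 14, 219]);
translate([436, 457, 229]) cube([1376, 158, 10]);


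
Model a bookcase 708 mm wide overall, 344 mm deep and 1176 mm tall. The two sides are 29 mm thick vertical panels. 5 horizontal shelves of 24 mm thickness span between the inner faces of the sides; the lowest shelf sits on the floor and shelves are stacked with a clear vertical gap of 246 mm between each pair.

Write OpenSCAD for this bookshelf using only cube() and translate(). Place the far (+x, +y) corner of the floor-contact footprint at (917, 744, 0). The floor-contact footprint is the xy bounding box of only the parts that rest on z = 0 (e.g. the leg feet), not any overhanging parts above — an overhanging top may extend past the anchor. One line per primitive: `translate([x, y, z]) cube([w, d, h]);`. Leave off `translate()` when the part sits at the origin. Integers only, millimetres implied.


translate([209, 400, 0]) cube([29, 344, 1176]);
translate([888, 400, 0]) cube([29, 344, 1176]);
translate([238, 400, 0]) cube([650, 344, 24]);
translate([238, 400, 270]) cube([650, 344, 24]);
translate([238, 400, 540]) cube([650, 344, 24]);
translate([238, 400, 810]) cube([650, 344, 24]);
translate([238, 400, 1080]) cube([650, 344, 24]);


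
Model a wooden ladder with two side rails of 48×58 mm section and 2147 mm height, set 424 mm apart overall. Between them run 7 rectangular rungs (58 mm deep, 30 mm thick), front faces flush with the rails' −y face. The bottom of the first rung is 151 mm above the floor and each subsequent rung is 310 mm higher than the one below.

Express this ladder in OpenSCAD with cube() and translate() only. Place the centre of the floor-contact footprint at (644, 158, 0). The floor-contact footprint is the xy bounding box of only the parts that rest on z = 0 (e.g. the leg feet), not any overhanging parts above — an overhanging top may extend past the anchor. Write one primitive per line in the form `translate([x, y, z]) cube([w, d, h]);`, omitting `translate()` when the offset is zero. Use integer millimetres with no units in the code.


// rung span = 424 - 2*48 = 328
// rung[k] z = 151 + k*310
translate([432, 129, 0]) cube([48, 58, 2147]);
translate([808, 129, 0]) cube([48, 58, 2147]);
translate([480, 129, 151]) cube([328, 58, 30]);
translate([480, 129, 461]) cube([328, 58, 30]);
translate([480, 129, 771]) cube([328, 58, 30]);
translate([480, 129, 1081]) cube([328, 58, 30]);
translate([480, 129, 1391]) cube([328, 58, 30]);
translate([480, 129, 1701]) cube([328, 58, 30]);
translate([480, 129, 2011]) cube([328, 58, 30]);


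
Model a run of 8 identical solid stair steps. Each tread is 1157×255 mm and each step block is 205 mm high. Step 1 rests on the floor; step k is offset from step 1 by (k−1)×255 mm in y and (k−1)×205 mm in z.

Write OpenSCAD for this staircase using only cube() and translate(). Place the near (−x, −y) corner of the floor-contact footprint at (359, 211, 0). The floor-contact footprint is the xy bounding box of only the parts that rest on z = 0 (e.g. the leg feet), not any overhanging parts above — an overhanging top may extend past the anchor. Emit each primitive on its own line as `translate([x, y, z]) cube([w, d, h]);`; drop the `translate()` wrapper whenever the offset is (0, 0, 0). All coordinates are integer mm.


translate([359, 211, 0]) cube([1157, 255, 205]);
translate([359, 466, 205]) cube([1157, 255, 205]);
translate([359, 721, 410]) cube([1157, 255, 205]);
translate([359, 976, 615]) cube([1157, 255, 205]);
translate([359, 1231, 820]) cube([1157, 255, 205]);
translate([359, 1486, 1025]) cube([1157, 255, 205]);
translate([359, 1741, 1230]) cube([1157, 255, 205]);
translate([359, 1996, 1435]) cube([1157, 255, 205]);


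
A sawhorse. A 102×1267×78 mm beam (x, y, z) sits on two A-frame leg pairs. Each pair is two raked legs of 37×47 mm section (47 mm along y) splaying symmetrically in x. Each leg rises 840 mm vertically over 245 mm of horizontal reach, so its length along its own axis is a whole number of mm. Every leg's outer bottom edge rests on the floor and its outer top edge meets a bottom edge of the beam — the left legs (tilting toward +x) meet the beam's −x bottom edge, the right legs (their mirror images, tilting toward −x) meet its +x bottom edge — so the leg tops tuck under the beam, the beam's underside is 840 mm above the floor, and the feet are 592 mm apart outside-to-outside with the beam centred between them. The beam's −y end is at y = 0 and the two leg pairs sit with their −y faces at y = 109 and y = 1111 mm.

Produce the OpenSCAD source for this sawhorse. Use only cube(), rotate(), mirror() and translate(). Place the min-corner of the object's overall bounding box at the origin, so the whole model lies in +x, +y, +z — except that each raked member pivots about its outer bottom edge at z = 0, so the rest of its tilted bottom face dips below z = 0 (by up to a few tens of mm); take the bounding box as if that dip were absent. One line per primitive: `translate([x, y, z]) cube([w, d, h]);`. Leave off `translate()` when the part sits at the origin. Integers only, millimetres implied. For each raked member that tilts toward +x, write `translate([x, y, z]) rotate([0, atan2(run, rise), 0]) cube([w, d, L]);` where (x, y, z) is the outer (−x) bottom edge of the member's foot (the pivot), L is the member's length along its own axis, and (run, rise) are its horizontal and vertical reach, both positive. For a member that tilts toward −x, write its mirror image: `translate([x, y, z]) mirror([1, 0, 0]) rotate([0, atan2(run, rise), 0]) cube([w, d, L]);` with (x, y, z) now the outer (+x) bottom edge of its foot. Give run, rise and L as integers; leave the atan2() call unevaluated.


translate([245, 0, 840]) cube([102, 1267, 78]);
translate([0, 109, 0]) rotate([0, atan2(245, 840), 0]) cube([37, 47, 875]);
translate([592, 109, 0]) mirror([1, 0, 0]) rotate([0, atan2(245, 840), 0]) cube([37, 47, 875]);
translate([0, 1111, 0]) rotate([0, atan2(245, 840), 0]) cube([37, 47, 875]);
translate([592, 1111, 0]) mirror([1, 0, 0]) rotate([0, atan2(245, 840), 0]) cube([37, 47, 875]);


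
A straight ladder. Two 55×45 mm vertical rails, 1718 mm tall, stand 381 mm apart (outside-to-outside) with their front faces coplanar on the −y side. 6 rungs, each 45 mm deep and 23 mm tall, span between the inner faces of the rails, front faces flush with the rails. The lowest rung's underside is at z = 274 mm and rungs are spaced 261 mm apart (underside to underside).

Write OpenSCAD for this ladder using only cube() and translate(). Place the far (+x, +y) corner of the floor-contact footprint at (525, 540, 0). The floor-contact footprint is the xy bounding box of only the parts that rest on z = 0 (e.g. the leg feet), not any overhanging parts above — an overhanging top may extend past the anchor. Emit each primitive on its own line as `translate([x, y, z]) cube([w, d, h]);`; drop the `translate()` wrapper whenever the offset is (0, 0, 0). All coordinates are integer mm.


// rung span = 381 - 2*55 = 271
// rung[k] z = 274 + k*261
translate([144, 495, 0]) cube([55, 45, 1718]);
translate([470, 495, 0]) cube([55, 45, 1718]);
translate([199, 495, 274]) cube([271, 45, 23]);
translate([199, 495, 535]) cube([271, 45, 23]);
translate([199, 495, 796]) cube([271, 45, 23]);
translate([199, 495, 1057]) cube([271, 45, 23]);
translate([199, 495, 1318]) cube([271, 45, 23]);
translate([199, 495, 1579]) cube([271, 45, 23]);


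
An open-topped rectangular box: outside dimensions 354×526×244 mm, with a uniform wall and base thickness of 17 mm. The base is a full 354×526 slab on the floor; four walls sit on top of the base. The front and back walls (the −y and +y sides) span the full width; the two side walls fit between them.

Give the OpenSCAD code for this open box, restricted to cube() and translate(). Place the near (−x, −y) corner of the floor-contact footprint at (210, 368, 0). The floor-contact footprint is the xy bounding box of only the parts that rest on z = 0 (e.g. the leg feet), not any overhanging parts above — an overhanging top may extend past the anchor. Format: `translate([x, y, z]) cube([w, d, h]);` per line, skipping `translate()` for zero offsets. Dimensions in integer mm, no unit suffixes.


translate([210, 368, 0]) cube([354, 526, 17]);
translate([210, 368, 17]) cube([354, 17, 227]);
translate([210, 877, 17]) cube([354, 17, 227]);
translate([210, 385, 17]) cube([17, 492, 227]);
translate([547, 385, 17]) cube([17, 492, 227]);


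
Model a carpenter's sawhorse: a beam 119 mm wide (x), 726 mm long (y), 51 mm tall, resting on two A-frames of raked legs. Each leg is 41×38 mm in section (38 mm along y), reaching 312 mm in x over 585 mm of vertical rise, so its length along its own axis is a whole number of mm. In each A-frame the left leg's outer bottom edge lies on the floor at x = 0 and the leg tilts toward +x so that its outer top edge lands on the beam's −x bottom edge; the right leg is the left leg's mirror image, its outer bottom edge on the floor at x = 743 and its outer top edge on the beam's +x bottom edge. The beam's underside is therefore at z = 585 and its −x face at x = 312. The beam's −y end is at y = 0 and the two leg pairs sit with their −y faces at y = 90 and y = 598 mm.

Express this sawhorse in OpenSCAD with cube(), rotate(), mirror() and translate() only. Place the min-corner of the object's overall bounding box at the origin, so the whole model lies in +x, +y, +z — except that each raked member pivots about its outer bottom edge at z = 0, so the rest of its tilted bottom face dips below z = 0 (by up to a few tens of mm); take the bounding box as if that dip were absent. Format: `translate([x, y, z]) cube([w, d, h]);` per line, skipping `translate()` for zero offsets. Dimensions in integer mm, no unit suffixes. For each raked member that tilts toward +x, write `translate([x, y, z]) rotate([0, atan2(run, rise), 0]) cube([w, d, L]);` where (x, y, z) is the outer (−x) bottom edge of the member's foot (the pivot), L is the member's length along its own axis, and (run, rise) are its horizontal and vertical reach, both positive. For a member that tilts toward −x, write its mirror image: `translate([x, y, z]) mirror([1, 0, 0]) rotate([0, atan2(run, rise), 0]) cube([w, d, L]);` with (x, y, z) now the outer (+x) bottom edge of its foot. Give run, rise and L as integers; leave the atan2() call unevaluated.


translate([312, 0, 585]) cube([119, 726, 51]);
translate([0, 90, 0]) rotate([0, atan2(312, 585), 0]) cube([41, 38, 663]);
translate([743, 90, 0]) mirror([1, 0, 0]) rotate([0, atan2(312, 585), 0]) cube([41, 38, 663]);
translate([0, 598, 0]) rotate([0, atan2(312, 585), 0]) cube([41, 38, 663]);
translate([743, 598, 0]) mirror([1, 0, 0]) rotate([0, atan2(312, 585), 0]) cube([41, 38, 663]);


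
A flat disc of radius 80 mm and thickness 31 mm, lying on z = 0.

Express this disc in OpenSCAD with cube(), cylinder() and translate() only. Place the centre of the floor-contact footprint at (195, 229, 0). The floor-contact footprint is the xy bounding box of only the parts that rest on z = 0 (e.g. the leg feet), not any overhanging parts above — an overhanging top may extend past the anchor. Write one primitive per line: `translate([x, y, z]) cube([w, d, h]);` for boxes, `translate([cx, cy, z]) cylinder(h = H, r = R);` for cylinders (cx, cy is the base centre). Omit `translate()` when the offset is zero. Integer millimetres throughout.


translate([195, 229, 0]) cylinder(h = 31, r = 80);


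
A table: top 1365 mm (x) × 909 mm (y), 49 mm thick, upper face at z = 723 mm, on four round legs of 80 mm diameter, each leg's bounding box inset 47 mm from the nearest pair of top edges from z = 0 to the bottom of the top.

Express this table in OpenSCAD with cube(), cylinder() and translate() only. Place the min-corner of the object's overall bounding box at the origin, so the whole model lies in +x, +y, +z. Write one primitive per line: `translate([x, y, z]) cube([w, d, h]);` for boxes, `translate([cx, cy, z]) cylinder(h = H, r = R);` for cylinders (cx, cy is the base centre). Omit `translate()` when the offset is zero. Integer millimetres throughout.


// leg_h = 723 - 49 = 674
translate([0, 0, 674]) cube([1365, 909, 49]);
translate([87, 87, 0]) cylinder(h = 674, r = 40);
translate([1278, 87, 0]) cylinder(h = 674, r = 40);
translate([87, 822, 0]) cylinder(h = 674, r = 40);
translate([1278, 822, 0]) cylinder(h = 674, r = 40);


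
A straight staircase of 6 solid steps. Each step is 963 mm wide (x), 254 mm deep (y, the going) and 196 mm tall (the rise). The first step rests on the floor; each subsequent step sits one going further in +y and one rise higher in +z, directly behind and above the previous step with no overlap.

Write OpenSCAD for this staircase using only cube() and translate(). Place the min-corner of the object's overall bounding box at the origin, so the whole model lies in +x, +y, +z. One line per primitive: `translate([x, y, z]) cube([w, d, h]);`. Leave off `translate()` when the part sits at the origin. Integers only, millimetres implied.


cube([963, 254, 196]);
translate([0, 254, 196]) cube([963, 254, 196]);
translate([0, 508, 392]) cube([963, 254, 196]);
translate([0, 762, 588]) cube([963, 254, 196]);
translate([0, 1016, 784]) cube([963, 254, 196]);
translate([0, 1270, 980]) cube([963, 254, 196]);


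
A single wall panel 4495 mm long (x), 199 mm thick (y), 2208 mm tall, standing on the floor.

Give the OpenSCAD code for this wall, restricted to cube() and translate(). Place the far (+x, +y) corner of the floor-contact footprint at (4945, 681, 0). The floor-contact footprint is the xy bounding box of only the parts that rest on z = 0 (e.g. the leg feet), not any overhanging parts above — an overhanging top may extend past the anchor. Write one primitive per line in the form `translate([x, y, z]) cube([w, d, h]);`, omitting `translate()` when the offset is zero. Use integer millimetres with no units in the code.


translate([450, 482, 0]) cube([4495, 199, 2208]);


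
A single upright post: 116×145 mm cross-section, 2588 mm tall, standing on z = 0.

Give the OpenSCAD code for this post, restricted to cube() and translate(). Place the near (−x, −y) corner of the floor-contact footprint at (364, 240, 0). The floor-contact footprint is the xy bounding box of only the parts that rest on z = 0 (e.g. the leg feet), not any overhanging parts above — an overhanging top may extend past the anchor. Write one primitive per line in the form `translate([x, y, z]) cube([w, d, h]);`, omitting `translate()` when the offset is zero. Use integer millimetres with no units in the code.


translate([364, 240, 0]) cube([116, 145, 2588]);


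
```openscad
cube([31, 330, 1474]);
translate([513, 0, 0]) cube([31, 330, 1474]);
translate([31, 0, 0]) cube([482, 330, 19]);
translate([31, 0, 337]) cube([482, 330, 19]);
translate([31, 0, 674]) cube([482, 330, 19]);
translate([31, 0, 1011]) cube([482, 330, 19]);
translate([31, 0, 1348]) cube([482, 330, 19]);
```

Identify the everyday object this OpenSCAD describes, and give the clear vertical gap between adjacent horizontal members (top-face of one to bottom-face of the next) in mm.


A bookshelf. The clear shelf gap is 318 mm.

Two tall side panels with 5 horizontal boards between them — a bookshelf. The first two shelf undersides are at z = 0 and z = 337; with shelf thickness 19, the clear gap is 337 − 0 − 19 = 318 mm.


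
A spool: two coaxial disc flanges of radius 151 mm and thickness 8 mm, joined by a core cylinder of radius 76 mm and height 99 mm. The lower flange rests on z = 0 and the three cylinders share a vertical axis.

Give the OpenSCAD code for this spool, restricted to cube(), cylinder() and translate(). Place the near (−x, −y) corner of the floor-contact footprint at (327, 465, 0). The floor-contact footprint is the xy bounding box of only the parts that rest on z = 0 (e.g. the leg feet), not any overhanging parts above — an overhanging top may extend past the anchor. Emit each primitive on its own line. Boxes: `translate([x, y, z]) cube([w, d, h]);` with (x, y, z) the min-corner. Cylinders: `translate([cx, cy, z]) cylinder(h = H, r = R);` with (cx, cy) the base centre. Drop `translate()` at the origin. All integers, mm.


translate([478, 616, 0]) cylinder(h = 8, r = 151);
translate([478, 616, 8]) cylinder(h = 99, r = 76);
translate([478, 616, 107]) cylinder(h = 8, r = 151);


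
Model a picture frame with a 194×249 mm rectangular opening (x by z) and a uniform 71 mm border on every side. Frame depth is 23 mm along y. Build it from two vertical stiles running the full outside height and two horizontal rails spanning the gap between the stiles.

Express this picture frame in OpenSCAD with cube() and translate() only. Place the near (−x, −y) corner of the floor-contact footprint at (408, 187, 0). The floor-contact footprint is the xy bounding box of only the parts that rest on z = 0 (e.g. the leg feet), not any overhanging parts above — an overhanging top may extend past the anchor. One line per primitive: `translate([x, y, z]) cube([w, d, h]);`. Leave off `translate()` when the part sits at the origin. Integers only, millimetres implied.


translate([408, 187, 0]) cube([71, 23, 391]);
translate([673, 187, 0]) cube([71, 23, 391]);
translate([479, 187, 0]) cube([194, 23, 71]);
translate([479, 187, 320]) cube([194, 23, 71]);


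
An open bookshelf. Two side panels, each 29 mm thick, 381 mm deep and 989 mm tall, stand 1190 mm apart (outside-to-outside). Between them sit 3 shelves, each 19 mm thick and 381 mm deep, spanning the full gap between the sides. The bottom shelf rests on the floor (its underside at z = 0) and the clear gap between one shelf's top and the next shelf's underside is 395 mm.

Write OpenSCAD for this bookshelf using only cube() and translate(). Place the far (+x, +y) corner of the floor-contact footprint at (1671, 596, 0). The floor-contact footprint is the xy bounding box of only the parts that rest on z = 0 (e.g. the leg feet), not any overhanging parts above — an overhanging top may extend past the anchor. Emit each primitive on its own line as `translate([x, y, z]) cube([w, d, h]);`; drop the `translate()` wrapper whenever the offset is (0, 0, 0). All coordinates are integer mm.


translate([481, 215, 0]) cube([29, 381, 989]);
translate([1642, 215, 0]) cube([29, 381, 989]);
translate([510, 215, 0]) cube([1132, 381, 19]);
translate([510, 215, 414]) cube([1132, 381, 19]);
translate([510, 215, 828]) cube([1132, 381, 19]);


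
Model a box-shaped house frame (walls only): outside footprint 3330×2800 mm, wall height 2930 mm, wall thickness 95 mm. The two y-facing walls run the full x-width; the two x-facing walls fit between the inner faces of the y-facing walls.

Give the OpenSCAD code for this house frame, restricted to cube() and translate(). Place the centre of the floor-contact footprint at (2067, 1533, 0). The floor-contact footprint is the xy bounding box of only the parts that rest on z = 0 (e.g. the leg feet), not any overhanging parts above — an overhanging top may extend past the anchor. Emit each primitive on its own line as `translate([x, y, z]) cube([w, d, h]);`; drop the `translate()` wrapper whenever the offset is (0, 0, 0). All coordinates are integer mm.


translate([402, 133, 0]) cube([3330, 95, 2930]);
translate([402, 2838, 0]) cube([3330, 95, 2930]);
translate([402, 228, 0]) cube([95, 2610, 2930]);
translate([3637, 228, 0]) cube([95, 2610, 2930]);


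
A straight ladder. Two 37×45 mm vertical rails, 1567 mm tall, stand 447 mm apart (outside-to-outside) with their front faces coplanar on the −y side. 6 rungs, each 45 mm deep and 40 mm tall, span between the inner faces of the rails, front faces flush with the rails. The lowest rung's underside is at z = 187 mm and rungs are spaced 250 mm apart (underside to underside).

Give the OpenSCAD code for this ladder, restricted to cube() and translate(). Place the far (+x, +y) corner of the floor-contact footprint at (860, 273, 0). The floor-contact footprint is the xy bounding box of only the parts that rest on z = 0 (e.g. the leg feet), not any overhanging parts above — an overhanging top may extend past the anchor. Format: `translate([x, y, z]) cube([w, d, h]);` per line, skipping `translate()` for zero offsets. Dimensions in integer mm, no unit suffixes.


translate([413, 228, 0]) cube([37, 45, 1567]);
translate([823, 228, 0]) cube([37, 45, 1567]);
translate([450, 228, 187]) cube([373, 45, 40]);
translate([450, 228, 437]) cube([373, 45, 40]);
translate([450, 228, 687]) cube([373, 45, 40]);
translate([450, 228, 937]) cube([373, 45, 40]);
translate([450, 228, 1187]) cube([373, 45, 40]);
translate([450, 228, 1437]) cube([373, 45, 40]);


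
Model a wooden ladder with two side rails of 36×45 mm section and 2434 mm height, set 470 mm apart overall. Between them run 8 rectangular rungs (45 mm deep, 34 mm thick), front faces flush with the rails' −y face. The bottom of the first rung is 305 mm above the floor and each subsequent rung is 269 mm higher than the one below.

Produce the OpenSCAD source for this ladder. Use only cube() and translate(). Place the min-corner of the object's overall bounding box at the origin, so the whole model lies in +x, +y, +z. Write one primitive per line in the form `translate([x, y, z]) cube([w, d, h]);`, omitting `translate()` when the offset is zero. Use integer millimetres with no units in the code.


// rung span = 470 - 2*36 = 398
// rung[k] z = 305 + k*269
cube([36, 45, 2434]);
translate([434, 0, 0]) cube([36, 45, 2434]);
translate([36, 0, 305]) cube([398, 45, 34]);
translate([36, 0, 574]) cube([398, 45, 34]);
translate([36, 0, 843]) cube([398, 45, 34]);
translate([36, 0, 1112]) cube([398, 45, 34]);
translate([36, 0, 1381]) cube([398, 45, 34]);
translate([36, 0, 1650]) cube([398, 45, 34]);
translate([36, 0, 1919]) cube([398, 45, 34]);
translate([36, 0, 2188]) cube([398, 45, 34]);
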